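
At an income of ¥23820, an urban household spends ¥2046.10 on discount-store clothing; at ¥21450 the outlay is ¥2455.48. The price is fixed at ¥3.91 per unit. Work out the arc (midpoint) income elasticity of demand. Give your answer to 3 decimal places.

With a constant price, Q₁ = 2046.10/3.91 = 523.299 and Q₂ = 2455.48/3.91 = 628.000 (equivalently, work directly with expenditure since P cancels).
Midpoint %ΔQ = (2455.48 − 2046.10)/2250.79 = 0.18188; midpoint %ΔI = (21450 − 23820)/22635 = -0.10471.
η = 0.18188 / -0.10471 = -1.737.

-1.737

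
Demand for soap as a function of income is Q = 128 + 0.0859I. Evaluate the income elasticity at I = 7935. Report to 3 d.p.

0.842

At I = 7935: Q = 809.617.
dQ/dI = 0.0859.
η = (dQ/dI)·(I/Q) = 0.0859 × (7935/809.617) = 0.842.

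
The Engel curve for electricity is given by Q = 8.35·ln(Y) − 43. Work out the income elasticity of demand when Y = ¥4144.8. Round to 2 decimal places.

0.31

At Y = 4144.8: Q = 26.552.
dQ/dY = 8.35/Y = 0.00201457 at this income.
η = (dQ/dY)·(Y/Q) = 0.00201457 × (4144.8/26.552) = 0.31.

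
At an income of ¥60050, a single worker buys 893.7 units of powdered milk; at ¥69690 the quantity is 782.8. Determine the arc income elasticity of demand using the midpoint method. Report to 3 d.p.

ΔQ = 782.8 − 893.7 = -110.9; midpoint Q̄ = (893.7 + 782.8)/2 = 838.25.
ΔI = 69690 − 60050 = 9640; midpoint Ī = (60050 + 69690)/2 = 64870.
η = (ΔQ/Q̄) ÷ (ΔI/Ī) = (-110.9/838.25) ÷ (9640/64870) = -0.890.

-0.890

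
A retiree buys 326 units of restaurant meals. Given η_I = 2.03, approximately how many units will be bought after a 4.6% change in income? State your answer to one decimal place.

%ΔQ ≈ η × %ΔI = 2.03 × 4.6% = 9.338%.
New Q ≈ 326 × (1 + 0.09338) = 356.4.

356.4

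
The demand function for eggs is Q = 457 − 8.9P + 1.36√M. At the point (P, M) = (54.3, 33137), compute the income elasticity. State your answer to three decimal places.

At P = 54.3, M = 33137: Q = 221.299.
Holding P constant, ∂Q/∂M = 1.36/(2√M) = 0.00373553.
η_M = (∂Q/∂M)·(M/Q) = 0.00373553 × (33137/221.299) = 0.559.

0.559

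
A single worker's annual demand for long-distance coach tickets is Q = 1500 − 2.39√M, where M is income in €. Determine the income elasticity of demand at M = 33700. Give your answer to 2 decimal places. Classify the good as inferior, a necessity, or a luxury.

At M = 33700: Q = 1061.254.
dQ/dM = -2.39/(2√M) = -0.00650958 at this income.
η = (dQ/dM)·(M/Q) = -0.00650958 × (33700/1061.254) = -0.21.
Since η < 0, the good is an inferior good.

-0.21 (inferior good)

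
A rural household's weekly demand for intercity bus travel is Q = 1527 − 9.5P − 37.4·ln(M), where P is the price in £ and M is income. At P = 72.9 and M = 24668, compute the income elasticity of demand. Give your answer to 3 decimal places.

-0.082

At P = 72.9, M = 24668: Q = 456.214.
Holding P constant, ∂Q/∂M = -37.4/M = -0.00151613.
η_M = (∂Q/∂M)·(M/Q) = -0.00151613 × (24668/456.214) = -0.082.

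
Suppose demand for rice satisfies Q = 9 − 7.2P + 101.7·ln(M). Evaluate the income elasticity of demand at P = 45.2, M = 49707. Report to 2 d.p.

0.13

At P = 45.2, M = 49707: Q = 783.334.
Holding P constant, ∂Q/∂M = 101.7/M = 0.00204599.
η_M = (∂Q/∂M)·(M/Q) = 0.00204599 × (49707/783.334) = 0.13.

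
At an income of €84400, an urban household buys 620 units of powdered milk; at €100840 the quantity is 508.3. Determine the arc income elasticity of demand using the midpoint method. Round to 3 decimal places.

-1.115

ΔQ = 508.3 − 620 = -111.7; midpoint Q̄ = (620 + 508.3)/2 = 564.15.
ΔI = 100840 − 84400 = 16440; midpoint Ī = (84400 + 100840)/2 = 92620.
η = (ΔQ/Q̄) ÷ (ΔI/Ī) = (-111.7/564.15) ÷ (16440/92620) = -1.115.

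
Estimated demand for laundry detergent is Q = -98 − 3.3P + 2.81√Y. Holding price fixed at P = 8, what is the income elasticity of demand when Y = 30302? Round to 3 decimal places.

0.671

At P = 8, Y = 30302: Q = 364.750.
Holding P constant, ∂Q/∂Y = 2.81/(2√Y) = 0.00807125.
η_Y = (∂Q/∂Y)·(Y/Q) = 0.00807125 × (30302/364.750) = 0.671.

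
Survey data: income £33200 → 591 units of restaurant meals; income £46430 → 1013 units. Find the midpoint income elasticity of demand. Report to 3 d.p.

1.584

ΔQ = 1013 − 591 = 422; midpoint Q̄ = (591 + 1013)/2 = 802.
ΔI = 46430 − 33200 = 13230; midpoint Ī = (33200 + 46430)/2 = 39815.
η = (ΔQ/Q̄) ÷ (ΔI/Ī) = (422/802) ÷ (13230/39815) = 1.584.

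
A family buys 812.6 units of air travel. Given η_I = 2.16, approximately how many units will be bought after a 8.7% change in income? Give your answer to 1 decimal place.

%ΔQ ≈ η × %ΔI = 2.16 × 8.7% = 18.792%.
New Q ≈ 812.6 × (1 + 0.18792) = 965.3.

965.3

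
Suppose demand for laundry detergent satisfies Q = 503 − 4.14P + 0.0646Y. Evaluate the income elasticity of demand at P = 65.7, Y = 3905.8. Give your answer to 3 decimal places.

0.522

At P = 65.7, Y = 3905.8: Q = 483.317.
Holding P constant, ∂Q/∂Y = 0.0646.
η_Y = (∂Q/∂Y)·(Y/Q) = 0.0646 × (3905.8/483.317) = 0.522.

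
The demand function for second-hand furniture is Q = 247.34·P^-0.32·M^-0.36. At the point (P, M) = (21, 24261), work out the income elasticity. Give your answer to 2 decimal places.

-0.36

For a multiplicative demand Q = A·P^α·M^β, the income elasticity is β everywhere.
Here β = -0.36, so η = -0.36.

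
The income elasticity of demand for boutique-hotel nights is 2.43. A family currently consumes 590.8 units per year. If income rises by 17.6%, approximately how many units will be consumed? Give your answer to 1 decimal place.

843.5

%ΔQ ≈ η × %ΔI = 2.43 × 17.6% = 42.768%.
New Q ≈ 590.8 × (1 + 0.42768) = 843.5.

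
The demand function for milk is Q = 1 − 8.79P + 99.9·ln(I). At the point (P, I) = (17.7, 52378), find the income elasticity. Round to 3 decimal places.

At P = 17.7, I = 52378: Q = 930.955.
Holding P constant, ∂Q/∂I = 99.9/I = 0.00190729.
η_I = (∂Q/∂I)·(I/Q) = 0.00190729 × (52378/930.955) = 0.107.

0.107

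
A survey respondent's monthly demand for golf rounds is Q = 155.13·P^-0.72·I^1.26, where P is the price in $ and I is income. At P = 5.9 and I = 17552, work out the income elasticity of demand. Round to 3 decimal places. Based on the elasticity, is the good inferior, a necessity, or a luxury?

For a multiplicative demand Q = A·P^α·I^β, the income elasticity is β everywhere.
Here β = 1.26, so η = 1.260.
Since η > 1, this is a luxury.

1.260 (luxury)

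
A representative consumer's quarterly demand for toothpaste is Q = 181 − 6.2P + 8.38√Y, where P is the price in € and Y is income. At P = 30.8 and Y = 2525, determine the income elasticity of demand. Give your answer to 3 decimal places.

0.512

At P = 30.8, Y = 2525: Q = 411.130.
Holding P constant, ∂Q/∂Y = 8.38/(2√Y) = 0.0833841.
η_Y = (∂Q/∂Y)·(Y/Q) = 0.0833841 × (2525/411.130) = 0.512.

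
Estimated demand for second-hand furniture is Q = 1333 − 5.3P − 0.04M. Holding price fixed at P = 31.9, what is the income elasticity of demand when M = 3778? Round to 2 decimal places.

-0.15

At P = 31.9, M = 3778: Q = 1012.810.
Holding P constant, ∂Q/∂M = −0.04.
η_M = (∂Q/∂M)·(M/Q) = -0.04 × (3778/1012.810) = -0.15.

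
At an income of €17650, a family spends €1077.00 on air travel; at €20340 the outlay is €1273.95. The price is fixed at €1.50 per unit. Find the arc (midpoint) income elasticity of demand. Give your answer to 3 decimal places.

1.183

With a constant price, Q₁ = 1077.00/1.50 = 718.000 and Q₂ = 1273.95/1.50 = 849.300 (equivalently, work directly with expenditure since P cancels).
Midpoint %ΔQ = (1273.95 − 1077.00)/1175.47 = 0.16755; midpoint %ΔI = (20340 − 17650)/18995 = 0.14162.
η = 0.16755 / 0.14162 = 1.183.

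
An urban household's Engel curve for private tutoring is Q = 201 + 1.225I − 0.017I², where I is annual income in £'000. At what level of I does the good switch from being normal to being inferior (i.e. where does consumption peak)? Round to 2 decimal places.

36.03

dQ/dI = 1.225 − 0.034I.
The good is inferior where dQ/dI < 0. Setting dQ/dI = 0 gives I = 1.225 / 0.034 = 36.03.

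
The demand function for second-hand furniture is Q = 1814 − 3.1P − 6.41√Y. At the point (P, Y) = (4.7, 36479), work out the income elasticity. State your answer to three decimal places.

-1.064

At P = 4.7, Y = 36479: Q = 575.154.
Holding P constant, ∂Q/∂Y = -6.41/(2√Y) = -0.0167806.
η_Y = (∂Q/∂Y)·(Y/Q) = -0.0167806 × (36479/575.154) = -1.064.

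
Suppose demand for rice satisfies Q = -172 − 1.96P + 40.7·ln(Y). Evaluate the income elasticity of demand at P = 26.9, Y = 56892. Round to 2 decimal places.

0.18

At P = 26.9, Y = 56892: Q = 220.897.
Holding P constant, ∂Q/∂Y = 40.7/Y = 0.000715391.
η_Y = (∂Q/∂Y)·(Y/Q) = 0.000715391 × (56892/220.897) = 0.18.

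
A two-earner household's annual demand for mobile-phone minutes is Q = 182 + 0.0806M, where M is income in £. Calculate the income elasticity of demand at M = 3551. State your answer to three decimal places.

0.611

At M = 3551: Q = 468.211.
dQ/dM = 0.0806.
η = (dQ/dM)·(M/Q) = 0.0806 × (3551/468.211) = 0.611.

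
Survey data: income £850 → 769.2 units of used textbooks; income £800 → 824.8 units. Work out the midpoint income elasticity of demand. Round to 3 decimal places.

ΔQ = 824.8 − 769.2 = 55.6; midpoint Q̄ = (769.2 + 824.8)/2 = 797.
ΔI = 800 − 850 = -50; midpoint Ī = (850 + 800)/2 = 825.
η = (ΔQ/Q̄) ÷ (ΔI/Ī) = (55.6/797) ÷ (-50/825) = -1.151.

-1.151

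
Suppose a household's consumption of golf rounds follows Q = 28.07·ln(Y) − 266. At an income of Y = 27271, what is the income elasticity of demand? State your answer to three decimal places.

1.356

At Y = 27271: Q = 20.695.
dQ/dY = 28.07/Y = 0.0010293 at this income.
η = (dQ/dY)·(Y/Q) = 0.0010293 × (27271/20.695) = 1.356.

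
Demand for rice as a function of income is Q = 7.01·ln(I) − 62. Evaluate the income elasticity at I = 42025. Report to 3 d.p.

0.555

At I = 42025: Q = 12.629.
dQ/dI = 7.01/I = 0.000166805 at this income.
η = (dQ/dI)·(I/Q) = 0.000166805 × (42025/12.629) = 0.555.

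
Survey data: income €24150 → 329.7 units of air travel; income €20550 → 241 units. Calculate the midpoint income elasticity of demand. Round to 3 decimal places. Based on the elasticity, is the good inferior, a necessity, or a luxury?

1.930 (luxury)

ΔQ = 241 − 329.7 = -88.7; midpoint Q̄ = (329.7 + 241)/2 = 285.35.
ΔI = 20550 − 24150 = -3600; midpoint Ī = (24150 + 20550)/2 = 22350.
η = (ΔQ/Q̄) ÷ (ΔI/Ī) = (-88.7/285.35) ÷ (-3600/22350) = 1.930.
η > 1 ⇒ luxury.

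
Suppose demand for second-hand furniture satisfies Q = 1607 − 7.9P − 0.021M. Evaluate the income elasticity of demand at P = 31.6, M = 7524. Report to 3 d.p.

-0.132

At P = 31.6, M = 7524: Q = 1199.356.
Holding P constant, ∂Q/∂M = −0.021.
η_M = (∂Q/∂M)·(M/Q) = -0.021 × (7524/1199.356) = -0.132.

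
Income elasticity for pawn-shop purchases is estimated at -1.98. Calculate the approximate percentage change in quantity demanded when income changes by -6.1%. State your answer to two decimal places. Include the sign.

%ΔQ ≈ η × %ΔI = -1.98 × (-6.1%) = 12.08%.

12.08%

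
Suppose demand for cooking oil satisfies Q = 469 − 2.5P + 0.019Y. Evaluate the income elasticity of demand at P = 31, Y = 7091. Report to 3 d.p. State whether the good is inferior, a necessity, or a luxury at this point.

At P = 31, Y = 7091: Q = 526.229.
Holding P constant, ∂Q/∂Y = 0.019.
η_Y = (∂Q/∂Y)·(Y/Q) = 0.019 × (7091/526.229) = 0.256.
Since 0 < η < 1, this is a necessity.

0.256 (necessity)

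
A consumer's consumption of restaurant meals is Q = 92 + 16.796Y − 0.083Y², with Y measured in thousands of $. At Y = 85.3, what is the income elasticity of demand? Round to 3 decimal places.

0.244

At Y = 85.3: Q = 920.7833.
dQ/dY = 16.796 − 0.166Y = 2.63620.
η = (dQ/dY)·(Y/Q) = 2.63620 × (85.3/920.7833) = 0.244.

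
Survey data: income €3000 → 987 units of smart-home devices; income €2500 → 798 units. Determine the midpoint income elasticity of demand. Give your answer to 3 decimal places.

1.165

ΔQ = 798 − 987 = -189; midpoint Q̄ = (987 + 798)/2 = 892.5.
ΔI = 2500 − 3000 = -500; midpoint Ī = (3000 + 2500)/2 = 2750.
η = (ΔQ/Q̄) ÷ (ΔI/Ī) = (-189/892.5) ÷ (-500/2750) = 1.165.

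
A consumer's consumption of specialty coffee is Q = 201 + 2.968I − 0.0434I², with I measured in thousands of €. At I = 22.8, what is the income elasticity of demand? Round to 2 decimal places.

0.09

At I = 22.8: Q = 246.1093.
dQ/dI = 2.968 − 0.0868I = 0.98896.
η = (dQ/dI)·(I/Q) = 0.98896 × (22.8/246.1093) = 0.09.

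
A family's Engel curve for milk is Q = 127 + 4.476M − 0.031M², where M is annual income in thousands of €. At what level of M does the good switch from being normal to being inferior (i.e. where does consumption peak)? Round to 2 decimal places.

72.19

dQ/dM = 4.476 − 0.062M.
The good is inferior where dQ/dM < 0. Setting dQ/dM = 0 gives M = 4.476 / 0.062 = 72.19.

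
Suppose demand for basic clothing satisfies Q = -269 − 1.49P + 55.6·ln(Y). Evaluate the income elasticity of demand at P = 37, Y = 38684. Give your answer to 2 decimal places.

0.21

At P = 37, Y = 38684: Q = 263.183.
Holding P constant, ∂Q/∂Y = 55.6/Y = 0.00143729.
η_Y = (∂Q/∂Y)·(Y/Q) = 0.00143729 × (38684/263.183) = 0.21.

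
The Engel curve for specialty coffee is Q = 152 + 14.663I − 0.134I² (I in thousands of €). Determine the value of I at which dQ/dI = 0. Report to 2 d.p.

dQ/dI = 14.663 − 0.268I.
The good is inferior where dQ/dI < 0. Setting dQ/dI = 0 gives I = 14.663 / 0.268 = 54.71.

54.71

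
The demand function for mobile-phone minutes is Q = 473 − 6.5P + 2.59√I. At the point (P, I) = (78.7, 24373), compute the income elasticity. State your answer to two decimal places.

At P = 78.7, I = 24373: Q = 365.797.
Holding P constant, ∂Q/∂I = 2.59/(2√I) = 0.00829498.
η_I = (∂Q/∂I)·(I/Q) = 0.00829498 × (24373/365.797) = 0.55.

0.55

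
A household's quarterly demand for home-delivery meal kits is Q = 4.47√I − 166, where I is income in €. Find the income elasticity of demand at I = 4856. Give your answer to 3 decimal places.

1.070

At I = 4856: Q = 145.492.
dQ/dI = 4.47/(2√I) = 0.0320729 at this income.
η = (dQ/dI)·(I/Q) = 0.0320729 × (4856/145.492) = 1.070.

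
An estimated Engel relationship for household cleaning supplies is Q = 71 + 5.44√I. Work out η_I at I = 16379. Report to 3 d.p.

At I = 16379: Q = 767.214.
dQ/dI = 5.44/(2√I) = 0.0212532 at this income.
η = (dQ/dI)·(I/Q) = 0.0212532 × (16379/767.214) = 0.454.

0.454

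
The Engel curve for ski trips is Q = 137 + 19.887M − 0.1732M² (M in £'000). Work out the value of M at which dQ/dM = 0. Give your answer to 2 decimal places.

dQ/dM = 19.887 − 0.3464M.
The good is inferior where dQ/dM < 0. Setting dQ/dM = 0 gives M = 19.887 / 0.3464 = 57.41.

57.41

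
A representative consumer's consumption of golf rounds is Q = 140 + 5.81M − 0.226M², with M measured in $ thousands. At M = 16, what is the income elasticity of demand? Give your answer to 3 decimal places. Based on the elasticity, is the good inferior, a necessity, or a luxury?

At M = 16: Q = 175.1040.
dQ/dM = 5.81 − 0.452M = -1.42200.
η = (dQ/dM)·(M/Q) = -1.42200 × (16/175.1040) = -0.130.
η < 0 ⇒ inferior good.

-0.130 (inferior good)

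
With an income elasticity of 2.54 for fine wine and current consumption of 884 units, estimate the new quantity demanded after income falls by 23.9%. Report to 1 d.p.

%ΔQ ≈ η × %ΔI = 2.54 × (-23.9%) = -60.706%.
New Q ≈ 884 × (1 − 0.60706) = 347.4.

347.4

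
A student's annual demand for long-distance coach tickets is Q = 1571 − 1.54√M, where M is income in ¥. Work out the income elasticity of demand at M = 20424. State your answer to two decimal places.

At M = 20424: Q = 1350.915.
dQ/dM = -1.54/(2√M) = -0.00538791 at this income.
η = (dQ/dM)·(M/Q) = -0.00538791 × (20424/1350.915) = -0.08.

-0.08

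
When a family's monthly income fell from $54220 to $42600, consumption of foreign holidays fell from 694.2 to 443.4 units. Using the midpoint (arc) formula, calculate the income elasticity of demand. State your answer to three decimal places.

1.837

ΔQ = 443.4 − 694.2 = -250.8; midpoint Q̄ = (694.2 + 443.4)/2 = 568.8.
ΔI = 42600 − 54220 = -11620; midpoint Ī = (54220 + 42600)/2 = 48410.
η = (ΔQ/Q̄) ÷ (ΔI/Ī) = (-250.8/568.8) ÷ (-11620/48410) = 1.837.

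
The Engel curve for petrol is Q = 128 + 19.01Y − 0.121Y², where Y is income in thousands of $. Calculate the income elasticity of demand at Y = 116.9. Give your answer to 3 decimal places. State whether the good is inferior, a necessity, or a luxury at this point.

-1.557 (inferior good)

At Y = 116.9: Q = 696.7302.
dQ/dY = 19.01 − 0.242Y = -9.27980.
η = (dQ/dY)·(Y/Q) = -9.27980 × (116.9/696.7302) = -1.557.
η < 0 ⇒ inferior good.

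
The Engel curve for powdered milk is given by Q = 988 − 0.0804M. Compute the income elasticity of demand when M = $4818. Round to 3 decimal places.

At M = 4818: Q = 600.633.
dQ/dM = −0.0804.
η = (dQ/dM)·(M/Q) = -0.0804 × (4818/600.633) = -0.645.

-0.645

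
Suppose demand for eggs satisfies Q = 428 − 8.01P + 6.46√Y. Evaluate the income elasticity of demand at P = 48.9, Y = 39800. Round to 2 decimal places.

0.49

At P = 48.9, Y = 39800: Q = 1325.077.
Holding P constant, ∂Q/∂Y = 6.46/(2√Y) = 0.0161905.
η_Y = (∂Q/∂Y)·(Y/Q) = 0.0161905 × (39800/1325.077) = 0.49.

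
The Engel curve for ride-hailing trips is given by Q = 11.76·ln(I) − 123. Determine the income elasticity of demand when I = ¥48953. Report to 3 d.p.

2.946

At I = 48953: Q = 3.992.
dQ/dI = 11.76/I = 0.00024023 at this income.
η = (dQ/dI)·(I/Q) = 0.00024023 × (48953/3.992) = 2.946.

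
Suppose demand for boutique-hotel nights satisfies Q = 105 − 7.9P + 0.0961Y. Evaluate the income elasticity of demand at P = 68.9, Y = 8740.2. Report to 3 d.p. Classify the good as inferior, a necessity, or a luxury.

At P = 68.9, Y = 8740.2: Q = 400.623.
Holding P constant, ∂Q/∂Y = 0.0961.
η_Y = (∂Q/∂Y)·(Y/Q) = 0.0961 × (8740.2/400.623) = 2.097.
Since η > 1, this is a luxury.

2.097 (luxury)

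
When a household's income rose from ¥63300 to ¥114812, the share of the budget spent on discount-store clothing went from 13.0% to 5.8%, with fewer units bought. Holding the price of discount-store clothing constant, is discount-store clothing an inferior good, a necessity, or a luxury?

inferior good

Quantity demanded falls as income rises, so η < 0.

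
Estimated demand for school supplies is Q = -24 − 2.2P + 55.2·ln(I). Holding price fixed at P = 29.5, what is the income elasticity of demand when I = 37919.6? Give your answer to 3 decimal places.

At P = 29.5, I = 37919.6: Q = 493.086.
Holding P constant, ∂Q/∂I = 55.2/I = 0.00145571.
η_I = (∂Q/∂I)·(I/Q) = 0.00145571 × (37919.6/493.086) = 0.112.

0.112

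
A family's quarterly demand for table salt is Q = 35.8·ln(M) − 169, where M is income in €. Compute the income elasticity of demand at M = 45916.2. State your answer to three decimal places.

0.166

At M = 45916.2: Q = 215.298.
dQ/dM = 35.8/M = 0.000779681 at this income.
η = (dQ/dM)·(M/Q) = 0.000779681 × (45916.2/215.298) = 0.166.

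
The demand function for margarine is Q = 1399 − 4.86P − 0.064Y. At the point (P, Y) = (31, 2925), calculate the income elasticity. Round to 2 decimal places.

-0.18

At P = 31, Y = 2925: Q = 1061.140.
Holding P constant, ∂Q/∂Y = −0.064.
η_Y = (∂Q/∂Y)·(Y/Q) = -0.064 × (2925/1061.140) = -0.18.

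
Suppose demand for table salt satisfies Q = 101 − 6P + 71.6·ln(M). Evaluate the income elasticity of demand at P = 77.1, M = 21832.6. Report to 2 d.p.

At P = 77.1, M = 21832.6: Q = 353.767.
Holding P constant, ∂Q/∂M = 71.6/M = 0.0032795.
η_M = (∂Q/∂M)·(M/Q) = 0.0032795 × (21832.6/353.767) = 0.20.

0.20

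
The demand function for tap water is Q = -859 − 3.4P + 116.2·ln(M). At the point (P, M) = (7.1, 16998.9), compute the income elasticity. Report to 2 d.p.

0.47

At P = 7.1, M = 16998.9: Q = 248.753.
Holding P constant, ∂Q/∂M = 116.2/M = 0.00683574.
η_M = (∂Q/∂M)·(M/Q) = 0.00683574 × (16998.9/248.753) = 0.47.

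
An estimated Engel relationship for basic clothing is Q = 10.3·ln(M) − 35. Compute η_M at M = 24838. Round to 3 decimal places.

At M = 24838: Q = 69.237.
dQ/dM = 10.3/M = 0.000414687 at this income.
η = (dQ/dM)·(M/Q) = 0.000414687 × (24838/69.237) = 0.149.

0.149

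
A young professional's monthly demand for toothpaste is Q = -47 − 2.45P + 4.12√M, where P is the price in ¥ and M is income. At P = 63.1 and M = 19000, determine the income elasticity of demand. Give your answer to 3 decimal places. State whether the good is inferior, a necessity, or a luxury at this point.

0.775 (necessity)

At P = 63.1, M = 19000: Q = 366.308.
Holding P constant, ∂Q/∂M = 4.12/(2√M) = 0.0149448.
η_M = (∂Q/∂M)·(M/Q) = 0.0149448 × (19000/366.308) = 0.775.
Since 0 < η < 1, this is a necessity.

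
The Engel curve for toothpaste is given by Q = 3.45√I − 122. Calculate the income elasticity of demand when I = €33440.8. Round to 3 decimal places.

0.620

At I = 33440.8: Q = 508.895.
dQ/dI = 3.45/(2√I) = 0.00943302 at this income.
η = (dQ/dI)·(I/Q) = 0.00943302 × (33440.8/508.895) = 0.620.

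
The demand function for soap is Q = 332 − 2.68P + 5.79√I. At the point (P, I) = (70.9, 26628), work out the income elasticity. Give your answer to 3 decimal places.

0.435

At P = 70.9, I = 26628: Q = 1086.805.
Holding P constant, ∂Q/∂I = 5.79/(2√I) = 0.017741.
η_I = (∂Q/∂I)·(I/Q) = 0.017741 × (26628/1086.805) = 0.435.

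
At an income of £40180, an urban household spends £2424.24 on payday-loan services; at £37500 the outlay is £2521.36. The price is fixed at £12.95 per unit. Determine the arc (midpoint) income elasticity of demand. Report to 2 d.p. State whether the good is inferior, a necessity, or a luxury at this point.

With a constant price, Q₁ = 2424.24/12.95 = 187.200 and Q₂ = 2521.36/12.95 = 194.700 (equivalently, work directly with expenditure since P cancels).
Midpoint %ΔQ = (2521.36 − 2424.24)/2472.80 = 0.03928; midpoint %ΔI = (37500 − 40180)/38840 = -0.06900.
η = 0.03928 / -0.06900 = -0.57.
η < 0 ⇒ inferior good.

-0.57 (inferior good)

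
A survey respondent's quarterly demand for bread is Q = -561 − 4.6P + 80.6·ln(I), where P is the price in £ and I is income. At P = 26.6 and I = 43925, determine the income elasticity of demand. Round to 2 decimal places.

0.45

At P = 26.6, I = 43925: Q = 178.273.
Holding P constant, ∂Q/∂I = 80.6/I = 0.00183495.
η_I = (∂Q/∂I)·(I/Q) = 0.00183495 × (43925/178.273) = 0.45.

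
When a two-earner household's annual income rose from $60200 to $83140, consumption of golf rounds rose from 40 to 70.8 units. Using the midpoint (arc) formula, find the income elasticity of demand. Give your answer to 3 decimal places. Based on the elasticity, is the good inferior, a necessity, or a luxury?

1.737 (luxury)

ΔQ = 70.8 − 40 = 30.8; midpoint Q̄ = (40 + 70.8)/2 = 55.4.
ΔI = 83140 − 60200 = 22940; midpoint Ī = (60200 + 83140)/2 = 71670.
η = (ΔQ/Q̄) ÷ (ΔI/Ī) = (30.8/55.4) ÷ (22940/71670) = 1.737.
η > 1 ⇒ luxury.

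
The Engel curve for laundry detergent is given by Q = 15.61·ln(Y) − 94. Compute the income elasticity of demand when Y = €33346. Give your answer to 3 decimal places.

At Y = 33346: Q = 68.573.
dQ/dY = 15.61/Y = 0.000468122 at this income.
η = (dQ/dY)·(Y/Q) = 0.000468122 × (33346/68.573) = 0.228.

0.228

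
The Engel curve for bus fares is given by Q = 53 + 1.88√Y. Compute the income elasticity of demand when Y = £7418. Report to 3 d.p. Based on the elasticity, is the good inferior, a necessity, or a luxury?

0.377 (necessity)

At Y = 7418: Q = 214.920.
dQ/dY = 1.88/(2√Y) = 0.010914 at this income.
η = (dQ/dY)·(Y/Q) = 0.010914 × (7418/214.920) = 0.377.
Since 0 < η < 1, the good is a necessity.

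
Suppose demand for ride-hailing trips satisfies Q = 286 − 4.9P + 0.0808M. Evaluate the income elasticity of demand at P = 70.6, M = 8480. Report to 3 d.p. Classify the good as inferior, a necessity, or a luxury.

At P = 70.6, M = 8480: Q = 625.244.
Holding P constant, ∂Q/∂M = 0.0808.
η_M = (∂Q/∂M)·(M/Q) = 0.0808 × (8480/625.244) = 1.096.
Since η > 1, this is a luxury.

1.096 (luxury)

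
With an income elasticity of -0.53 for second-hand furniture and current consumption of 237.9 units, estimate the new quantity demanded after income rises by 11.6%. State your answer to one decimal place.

%ΔQ ≈ η × %ΔI = -0.53 × 11.6% = -6.148%.
New Q ≈ 237.9 × (1 − 0.06148) = 223.3.

223.3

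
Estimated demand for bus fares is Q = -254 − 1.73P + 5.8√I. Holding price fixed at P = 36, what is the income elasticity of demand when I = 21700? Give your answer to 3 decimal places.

At P = 36, I = 21700: Q = 538.113.
Holding P constant, ∂Q/∂I = 5.8/(2√I) = 0.0196865.
η_I = (∂Q/∂I)·(I/Q) = 0.0196865 × (21700/538.113) = 0.794.

0.794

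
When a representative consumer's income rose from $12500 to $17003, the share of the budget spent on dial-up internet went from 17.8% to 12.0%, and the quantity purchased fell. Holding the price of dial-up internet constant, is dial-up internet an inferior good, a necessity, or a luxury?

Quantity demanded falls as income rises, so η < 0.

inferior good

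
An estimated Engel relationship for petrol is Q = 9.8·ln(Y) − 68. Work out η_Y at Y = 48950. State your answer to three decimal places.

0.259

At Y = 48950: Q = 37.826.
dQ/dY = 9.8/Y = 0.000200204 at this income.
η = (dQ/dY)·(Y/Q) = 0.000200204 × (48950/37.826) = 0.259.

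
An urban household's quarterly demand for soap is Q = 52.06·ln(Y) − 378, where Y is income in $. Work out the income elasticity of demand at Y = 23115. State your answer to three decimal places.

0.359

At Y = 23115: Q = 145.111.
dQ/dY = 52.06/Y = 0.00225222 at this income.
η = (dQ/dY)·(Y/Q) = 0.00225222 × (23115/145.111) = 0.359.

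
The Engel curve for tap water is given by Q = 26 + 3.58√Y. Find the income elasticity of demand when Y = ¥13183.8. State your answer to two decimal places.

0.47

At Y = 13183.8: Q = 437.058.
dQ/dY = 3.58/(2√Y) = 0.0155895 at this income.
η = (dQ/dY)·(Y/Q) = 0.0155895 × (13183.8/437.058) = 0.47.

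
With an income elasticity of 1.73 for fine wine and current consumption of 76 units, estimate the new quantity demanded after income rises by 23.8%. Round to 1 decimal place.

%ΔQ ≈ η × %ΔI = 1.73 × 23.8% = 41.174%.
New Q ≈ 76 × (1 + 0.41174) = 107.3.

107.3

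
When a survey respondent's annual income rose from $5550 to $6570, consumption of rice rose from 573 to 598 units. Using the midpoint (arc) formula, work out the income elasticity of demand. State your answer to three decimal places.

0.254

ΔQ = 598 − 573 = 25; midpoint Q̄ = (573 + 598)/2 = 585.5.
ΔI = 6570 − 5550 = 1020; midpoint Ī = (5550 + 6570)/2 = 6060.
η = (ΔQ/Q̄) ÷ (ΔI/Ī) = (25/585.5) ÷ (1020/6060) = 0.254.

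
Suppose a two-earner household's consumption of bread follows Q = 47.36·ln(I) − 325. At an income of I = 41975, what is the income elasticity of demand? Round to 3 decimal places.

At I = 41975: Q = 179.139.
dQ/dI = 47.36/I = 0.00112829 at this income.
η = (dQ/dI)·(I/Q) = 0.00112829 × (41975/179.139) = 0.264.

0.264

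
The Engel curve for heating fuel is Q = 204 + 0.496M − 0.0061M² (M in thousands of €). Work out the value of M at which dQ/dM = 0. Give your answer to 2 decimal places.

40.66

dQ/dM = 0.496 − 0.0122M.
The good is inferior where dQ/dM < 0. Setting dQ/dM = 0 gives M = 0.496 / 0.0122 = 40.66.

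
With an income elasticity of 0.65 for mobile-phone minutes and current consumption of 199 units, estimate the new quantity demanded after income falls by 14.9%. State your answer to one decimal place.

%ΔQ ≈ η × %ΔI = 0.65 × (-14.9%) = -9.685%.
New Q ≈ 199 × (1 − 0.09685) = 179.7.

179.7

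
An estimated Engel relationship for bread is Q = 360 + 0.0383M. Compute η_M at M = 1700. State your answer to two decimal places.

At M = 1700: Q = 425.110.
dQ/dM = 0.0383.
η = (dQ/dM)·(M/Q) = 0.0383 × (1700/425.110) = 0.15.

0.15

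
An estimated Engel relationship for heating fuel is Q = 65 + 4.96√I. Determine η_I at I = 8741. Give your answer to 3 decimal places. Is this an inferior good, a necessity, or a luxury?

0.439 (necessity)

At I = 8741: Q = 528.727.
dQ/dI = 4.96/(2√I) = 0.026526 at this income.
η = (dQ/dI)·(I/Q) = 0.026526 × (8741/528.727) = 0.439.
Since 0 < η < 1, the good is a necessity.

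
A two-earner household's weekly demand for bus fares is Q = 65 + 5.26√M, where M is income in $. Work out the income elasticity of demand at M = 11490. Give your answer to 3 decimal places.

0.448

At M = 11490: Q = 628.827.
dQ/dM = 5.26/(2√M) = 0.0245355 at this income.
η = (dQ/dM)·(M/Q) = 0.0245355 × (11490/628.827) = 0.448.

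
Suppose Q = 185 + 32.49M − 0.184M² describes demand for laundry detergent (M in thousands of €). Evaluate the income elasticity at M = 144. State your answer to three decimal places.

-2.817

At M = 144: Q = 1048.1360.
dQ/dM = 32.49 − 0.368M = -20.50200.
η = (dQ/dM)·(M/Q) = -20.50200 × (144/1048.1360) = -2.817.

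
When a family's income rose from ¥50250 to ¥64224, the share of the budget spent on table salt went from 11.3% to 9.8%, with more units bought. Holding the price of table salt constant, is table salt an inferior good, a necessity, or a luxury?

necessity

Quantity rises but the budget share falls as income rises, so 0 < η < 1.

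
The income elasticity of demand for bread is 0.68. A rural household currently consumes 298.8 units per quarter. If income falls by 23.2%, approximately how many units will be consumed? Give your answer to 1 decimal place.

%ΔQ ≈ η × %ΔI = 0.68 × (-23.2%) = -15.776%.
New Q ≈ 298.8 × (1 − 0.15776) = 251.7.

251.7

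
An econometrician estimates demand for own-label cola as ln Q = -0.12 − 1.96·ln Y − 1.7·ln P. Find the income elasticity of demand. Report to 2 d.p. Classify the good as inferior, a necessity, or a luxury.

In a log-linear demand, the coefficient on ln Y is the income elasticity.
So η = -1.96.
η < 0 ⇒ inferior good.

-1.96 (inferior good)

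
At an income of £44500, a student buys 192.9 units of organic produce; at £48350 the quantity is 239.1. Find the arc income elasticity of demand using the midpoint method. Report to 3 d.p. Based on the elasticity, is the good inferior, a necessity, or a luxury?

2.579 (luxury)

ΔQ = 239.1 − 192.9 = 46.2; midpoint Q̄ = (192.9 + 239.1)/2 = 216.
ΔI = 48350 − 44500 = 3850; midpoint Ī = (44500 + 48350)/2 = 46425.
η = (ΔQ/Q̄) ÷ (ΔI/Ī) = (46.2/216) ÷ (3850/46425) = 2.579.
η > 1 ⇒ luxury.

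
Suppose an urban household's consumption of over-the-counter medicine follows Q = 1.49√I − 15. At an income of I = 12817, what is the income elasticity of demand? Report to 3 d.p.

0.549

At I = 12817: Q = 153.686.
dQ/dI = 1.49/(2√I) = 0.00658056 at this income.
η = (dQ/dI)·(I/Q) = 0.00658056 × (12817/153.686) = 0.549.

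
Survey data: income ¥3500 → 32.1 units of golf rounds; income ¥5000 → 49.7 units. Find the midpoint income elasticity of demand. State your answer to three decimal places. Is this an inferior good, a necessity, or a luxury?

ΔQ = 49.7 − 32.1 = 17.6; midpoint Q̄ = (32.1 + 49.7)/2 = 40.9.
ΔI = 5000 − 3500 = 1500; midpoint Ī = (3500 + 5000)/2 = 4250.
η = (ΔQ/Q̄) ÷ (ΔI/Ī) = (17.6/40.9) ÷ (1500/4250) = 1.219.
η > 1 ⇒ luxury.

1.219 (luxury)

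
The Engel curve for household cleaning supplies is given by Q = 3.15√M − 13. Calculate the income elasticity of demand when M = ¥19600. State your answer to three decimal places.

At M = 19600: Q = 428.000.
dQ/dM = 3.15/(2√M) = 0.01125 at this income.
η = (dQ/dM)·(M/Q) = 0.01125 × (19600/428.000) = 0.515.

0.515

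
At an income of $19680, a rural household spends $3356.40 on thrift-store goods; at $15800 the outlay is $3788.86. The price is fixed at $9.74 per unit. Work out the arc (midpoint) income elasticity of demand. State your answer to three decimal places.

With a constant price, Q₁ = 3356.40/9.74 = 344.600 and Q₂ = 3788.86/9.74 = 389.000 (equivalently, work directly with expenditure since P cancels).
Midpoint %ΔQ = (3788.86 − 3356.40)/3572.63 = 0.12105; midpoint %ΔI = (15800 − 19680)/17740 = -0.21871.
η = 0.12105 / -0.21871 = -0.553.

-0.553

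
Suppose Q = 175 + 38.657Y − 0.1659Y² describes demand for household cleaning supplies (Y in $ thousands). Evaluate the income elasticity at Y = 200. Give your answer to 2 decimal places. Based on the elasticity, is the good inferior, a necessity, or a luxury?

At Y = 200: Q = 1270.4000.
dQ/dY = 38.657 − 0.3318Y = -27.70300.
η = (dQ/dY)·(Y/Q) = -27.70300 × (200/1270.4000) = -4.36.
η < 0 ⇒ inferior good.

-4.36 (inferior good)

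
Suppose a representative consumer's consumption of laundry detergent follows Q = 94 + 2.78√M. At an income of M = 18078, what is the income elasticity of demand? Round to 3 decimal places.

At M = 18078: Q = 467.783.
dQ/dM = 2.78/(2√M) = 0.0103381 at this income.
η = (dQ/dM)·(M/Q) = 0.0103381 × (18078/467.783) = 0.400.

0.400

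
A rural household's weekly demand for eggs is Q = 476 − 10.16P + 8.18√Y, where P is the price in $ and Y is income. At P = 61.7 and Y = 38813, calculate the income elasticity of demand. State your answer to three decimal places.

0.552

At P = 61.7, Y = 38813: Q = 1460.671.
Holding P constant, ∂Q/∂Y = 8.18/(2√Y) = 0.0207604.
η_Y = (∂Q/∂Y)·(Y/Q) = 0.0207604 × (38813/1460.671) = 0.552.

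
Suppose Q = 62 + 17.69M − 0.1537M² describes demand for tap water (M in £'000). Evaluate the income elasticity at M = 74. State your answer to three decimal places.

At M = 74: Q = 529.3988.
dQ/dM = 17.69 − 0.3074M = -5.05760.
η = (dQ/dM)·(M/Q) = -5.05760 × (74/529.3988) = -0.707.

-0.707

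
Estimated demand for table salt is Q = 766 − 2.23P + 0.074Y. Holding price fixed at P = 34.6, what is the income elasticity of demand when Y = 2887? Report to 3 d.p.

0.237

At P = 34.6, Y = 2887: Q = 902.480.
Holding P constant, ∂Q/∂Y = 0.074.
η_Y = (∂Q/∂Y)·(Y/Q) = 0.074 × (2887/902.480) = 0.237.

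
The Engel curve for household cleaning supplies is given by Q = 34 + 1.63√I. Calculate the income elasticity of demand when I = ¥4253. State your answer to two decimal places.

0.38

At I = 4253: Q = 140.300.
dQ/dI = 1.63/(2√I) = 0.0124971 at this income.
η = (dQ/dI)·(I/Q) = 0.0124971 × (4253/140.300) = 0.38.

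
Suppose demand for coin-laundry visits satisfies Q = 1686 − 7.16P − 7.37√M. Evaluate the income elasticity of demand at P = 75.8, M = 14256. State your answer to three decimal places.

-1.671

At P = 75.8, M = 14256: Q = 263.305.
Holding P constant, ∂Q/∂M = -7.37/(2√M) = -0.030863.
η_M = (∂Q/∂M)·(M/Q) = -0.030863 × (14256/263.305) = -1.671.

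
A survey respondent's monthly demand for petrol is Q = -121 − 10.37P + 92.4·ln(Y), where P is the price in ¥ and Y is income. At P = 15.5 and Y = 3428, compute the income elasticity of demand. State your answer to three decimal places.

0.196

At P = 15.5, Y = 3428: Q = 470.376.
Holding P constant, ∂Q/∂Y = 92.4/Y = 0.0269545.
η_Y = (∂Q/∂Y)·(Y/Q) = 0.0269545 × (3428/470.376) = 0.196.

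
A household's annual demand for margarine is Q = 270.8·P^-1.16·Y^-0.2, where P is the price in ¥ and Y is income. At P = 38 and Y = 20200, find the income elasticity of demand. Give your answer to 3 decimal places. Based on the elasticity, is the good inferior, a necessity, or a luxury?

For a multiplicative demand Q = A·P^α·Y^β, the income elasticity is β everywhere.
Here β = -0.2, so η = -0.200.
Since η < 0, this is an inferior good.

-0.200 (inferior good)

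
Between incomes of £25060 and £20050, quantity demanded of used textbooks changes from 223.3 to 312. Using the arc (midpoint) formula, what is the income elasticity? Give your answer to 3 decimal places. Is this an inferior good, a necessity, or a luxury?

ΔQ = 312 − 223.3 = 88.7; midpoint Q̄ = (223.3 + 312)/2 = 267.65.
ΔI = 20050 − 25060 = -5010; midpoint Ī = (25060 + 20050)/2 = 22555.
η = (ΔQ/Q̄) ÷ (ΔI/Ī) = (88.7/267.65) ÷ (-5010/22555) = -1.492.
η < 0 ⇒ inferior good.

-1.492 (inferior good)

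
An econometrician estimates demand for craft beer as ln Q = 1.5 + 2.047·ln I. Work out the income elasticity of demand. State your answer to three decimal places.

2.047

In a log-linear demand, the coefficient on ln I is the income elasticity.
So η = 2.047.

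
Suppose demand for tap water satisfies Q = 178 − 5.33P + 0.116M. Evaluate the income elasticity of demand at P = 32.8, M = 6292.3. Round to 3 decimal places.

0.996

At P = 32.8, M = 6292.3: Q = 733.083.
Holding P constant, ∂Q/∂M = 0.116.
η_M = (∂Q/∂M)·(M/Q) = 0.116 × (6292.3/733.083) = 0.996.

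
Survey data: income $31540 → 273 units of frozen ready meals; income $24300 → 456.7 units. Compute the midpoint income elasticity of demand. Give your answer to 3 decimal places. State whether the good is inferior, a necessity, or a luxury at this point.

ΔQ = 456.7 − 273 = 183.7; midpoint Q̄ = (273 + 456.7)/2 = 364.85.
ΔI = 24300 − 31540 = -7240; midpoint Ī = (31540 + 24300)/2 = 27920.
η = (ΔQ/Q̄) ÷ (ΔI/Ī) = (183.7/364.85) ÷ (-7240/27920) = -1.942.
η < 0 ⇒ inferior good.

-1.942 (inferior good)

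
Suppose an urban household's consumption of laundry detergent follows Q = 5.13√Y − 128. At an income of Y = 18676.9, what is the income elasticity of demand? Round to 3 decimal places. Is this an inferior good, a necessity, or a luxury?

At Y = 18676.9: Q = 573.084.
dQ/dY = 5.13/(2√Y) = 0.0187687 at this income.
η = (dQ/dY)·(Y/Q) = 0.0187687 × (18676.9/573.084) = 0.612.
Since 0 < η < 1, the good is a necessity.

0.612 (necessity)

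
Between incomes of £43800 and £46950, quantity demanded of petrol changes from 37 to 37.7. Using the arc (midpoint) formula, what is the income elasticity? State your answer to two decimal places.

0.27

ΔQ = 37.7 − 37 = 0.7; midpoint Q̄ = (37 + 37.7)/2 = 37.35.
ΔI = 46950 − 43800 = 3150; midpoint Ī = (43800 + 46950)/2 = 45375.
η = (ΔQ/Q̄) ÷ (ΔI/Ī) = (0.7/37.35) ÷ (3150/45375) = 0.27.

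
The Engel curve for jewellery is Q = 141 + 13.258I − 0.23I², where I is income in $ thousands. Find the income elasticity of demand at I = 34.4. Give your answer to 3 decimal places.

-0.272

At I = 34.4: Q = 324.9024.
dQ/dI = 13.258 − 0.46I = -2.56600.
η = (dQ/dI)·(I/Q) = -2.56600 × (34.4/324.9024) = -0.272.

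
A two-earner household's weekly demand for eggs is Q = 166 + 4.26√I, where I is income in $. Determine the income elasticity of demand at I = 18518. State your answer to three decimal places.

At I = 18518: Q = 745.704.
dQ/dI = 4.26/(2√I) = 0.0156525 at this income.
η = (dQ/dI)·(I/Q) = 0.0156525 × (18518/745.704) = 0.389.

0.389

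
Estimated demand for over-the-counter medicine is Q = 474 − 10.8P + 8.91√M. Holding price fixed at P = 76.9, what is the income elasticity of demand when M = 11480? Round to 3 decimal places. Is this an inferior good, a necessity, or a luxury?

At P = 76.9, M = 11480: Q = 598.140.
Holding P constant, ∂Q/∂M = 8.91/(2√M) = 0.0415793.
η_M = (∂Q/∂M)·(M/Q) = 0.0415793 × (11480/598.140) = 0.798.
Since 0 < η < 1, this is a necessity.

0.798 (necessity)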